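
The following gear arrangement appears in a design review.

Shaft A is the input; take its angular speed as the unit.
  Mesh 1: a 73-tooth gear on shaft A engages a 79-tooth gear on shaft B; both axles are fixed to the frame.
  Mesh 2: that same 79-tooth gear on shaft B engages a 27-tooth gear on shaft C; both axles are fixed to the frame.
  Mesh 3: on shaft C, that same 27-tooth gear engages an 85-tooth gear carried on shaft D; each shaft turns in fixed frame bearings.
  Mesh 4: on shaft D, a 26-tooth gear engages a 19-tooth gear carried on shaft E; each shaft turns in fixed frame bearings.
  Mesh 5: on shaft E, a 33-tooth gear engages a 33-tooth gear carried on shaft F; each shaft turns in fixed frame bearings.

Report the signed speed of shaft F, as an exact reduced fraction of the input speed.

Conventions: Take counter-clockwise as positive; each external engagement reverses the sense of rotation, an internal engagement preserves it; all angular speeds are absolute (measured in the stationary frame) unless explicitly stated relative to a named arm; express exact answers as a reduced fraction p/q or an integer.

-1898/1615

5-mesh fixed-axis compound train (all bearings frame-fixed)
mesh 1 [73T→79T]: |ω|/ω_in = 1×73/79 = 73/79, sense flips to −
mesh 2 [79T→27T]: |ω|/ω_in = (73/79)×79/27 = 73/27, sense flips to +
mesh 3 [27T→85T]: |ω|/ω_in = (73/27)×27/85 = 73/85, sense flips to −
mesh 4 [26T→19T]: |ω|/ω_in = (73/85)×26/19 = 1898/1615, sense flips to +
mesh 5 [33T→33T]: |ω|/ω_in = (1898/1615)×33/33 = 1898/1615, sense flips to −
signed output speed (× input speed) = -1898/1615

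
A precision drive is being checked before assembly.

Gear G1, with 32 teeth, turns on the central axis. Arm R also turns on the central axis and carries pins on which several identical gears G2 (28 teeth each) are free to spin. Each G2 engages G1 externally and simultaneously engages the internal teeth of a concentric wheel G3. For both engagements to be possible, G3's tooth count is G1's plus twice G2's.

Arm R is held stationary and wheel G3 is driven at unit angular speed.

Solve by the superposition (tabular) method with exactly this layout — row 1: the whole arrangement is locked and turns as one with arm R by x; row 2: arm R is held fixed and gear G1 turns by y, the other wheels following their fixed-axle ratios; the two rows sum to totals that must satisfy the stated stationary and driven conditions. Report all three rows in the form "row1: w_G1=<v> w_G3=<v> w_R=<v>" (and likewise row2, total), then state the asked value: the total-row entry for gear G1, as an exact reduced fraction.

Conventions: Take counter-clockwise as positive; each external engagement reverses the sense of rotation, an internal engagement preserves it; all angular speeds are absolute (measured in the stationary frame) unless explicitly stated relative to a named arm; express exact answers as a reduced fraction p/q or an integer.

row1: w_G1=0 w_G3=0 w_R=0
row2: w_G1=-11/4 w_G3=1 w_R=0
total: w_G1=-11/4 w_G3=1 w_R=0
asked value: -11/4

topology: planetary set — G1 32T / G2 28T / G3 88T, arm = carrier (Willis)
row 1: whole set turns with the arm by x
superposition row 2 [arm held]: sun y, ring −(32/88)·y, arm 0
boundary: total ω_arm = x = 0 and total ω_ring = x − (32/88)·y = 1  ⇒  y = -11/4, x = 0
row 2 ring = −(32/88)·(-11/4) = 1
totals (row 1 + row 2): sun 0 + (-11/4) = -11/4, ring 0 + 1 = 1, arm 0 + 0 = 0
asked cell (total, sun) = -11/4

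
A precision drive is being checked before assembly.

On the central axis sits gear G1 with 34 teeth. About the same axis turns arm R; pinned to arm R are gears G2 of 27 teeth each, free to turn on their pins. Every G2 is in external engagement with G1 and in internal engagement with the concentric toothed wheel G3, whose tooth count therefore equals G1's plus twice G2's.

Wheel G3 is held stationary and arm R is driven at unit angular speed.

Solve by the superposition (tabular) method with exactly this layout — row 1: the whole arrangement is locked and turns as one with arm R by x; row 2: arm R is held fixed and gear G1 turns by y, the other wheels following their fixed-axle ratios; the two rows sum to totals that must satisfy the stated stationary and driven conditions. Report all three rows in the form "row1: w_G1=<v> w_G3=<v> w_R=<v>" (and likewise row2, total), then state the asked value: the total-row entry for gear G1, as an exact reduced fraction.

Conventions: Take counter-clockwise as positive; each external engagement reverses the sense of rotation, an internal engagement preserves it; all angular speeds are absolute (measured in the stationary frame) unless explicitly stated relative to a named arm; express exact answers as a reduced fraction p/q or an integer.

recognized (axles ride arm R): planetary set, 34/27/88 teeth
row 1 — lock + rotate with arm: ω_sun = ω_ring = ω_arm = x
superposition row 2 [arm held]: sun y, ring −(34/88)·y, arm 0
boundary: total ω_ring = x − (34/88)·y = 0 and total ω_arm = x = 1  ⇒  y = 44/17, x = 1
row 2 ring = −(34/88)·44/17 = -1
totals (row 1 + row 2): sun 1 + 44/17 = 61/17, ring 1 + (-1) = 0, arm 1 + 0 = 1
asked cell (total, sun) = 61/17

row1: w_G1=1 w_G3=1 w_R=1
row2: w_G1=44/17 w_G3=-1 w_R=0
total: w_G1=61/17 w_G3=0 w_R=1
asked value: 61/17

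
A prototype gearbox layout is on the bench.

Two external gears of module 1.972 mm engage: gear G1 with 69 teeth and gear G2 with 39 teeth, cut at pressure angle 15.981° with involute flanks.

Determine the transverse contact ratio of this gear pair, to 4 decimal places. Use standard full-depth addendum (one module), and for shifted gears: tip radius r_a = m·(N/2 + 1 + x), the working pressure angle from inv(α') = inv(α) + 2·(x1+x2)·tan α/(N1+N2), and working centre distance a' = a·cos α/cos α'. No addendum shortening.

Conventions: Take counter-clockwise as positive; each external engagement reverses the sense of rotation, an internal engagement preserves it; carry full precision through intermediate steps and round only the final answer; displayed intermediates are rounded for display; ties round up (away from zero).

2.0153

class = single-mesh tooth geometry [involute pair 69T × 39T, m = 1.972]
base radii: r_b1 = 65.404693, r_b2 = 36.967870
tip radii: r_a1 = 70.006000, r_a2 = 40.426000
no profile shift: α' = α, a' = a
action lengths: √(r_a1²−r_b1²) = 24.961293, √(r_a2²−r_b2²) = 16.359647
base pitch p_b = π·m·cos α = 5.955794
CR = (24.961293 + 16.359647 − 106.488000·sin 15.98100°)/5.955794 = 2.015317
contact ratio ≈ 2.0153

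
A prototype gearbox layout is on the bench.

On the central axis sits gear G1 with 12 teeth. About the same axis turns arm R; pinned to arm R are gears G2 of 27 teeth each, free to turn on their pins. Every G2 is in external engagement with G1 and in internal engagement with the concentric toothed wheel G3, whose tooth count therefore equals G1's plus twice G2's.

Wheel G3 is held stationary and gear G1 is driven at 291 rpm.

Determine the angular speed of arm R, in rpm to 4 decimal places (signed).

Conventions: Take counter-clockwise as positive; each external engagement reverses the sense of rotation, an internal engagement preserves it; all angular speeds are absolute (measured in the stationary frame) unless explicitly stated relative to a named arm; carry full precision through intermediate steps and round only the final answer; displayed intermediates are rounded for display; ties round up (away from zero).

class = planetary set [G3 = 12+2·27 = 66; Willis about the carrier]
normalise by the input: solve with ω_sun = 1, then scale by 291 rpm
ring teeth: 12 + 2·27 = 66
12(ω_sun−ω_arm) = −66(ω_ring−ω_arm),  ω_ring = 0, ω_sun = 1
12(1−ω_arm) = −66(0−ω_arm)  ⇒  78·ω_arm = 12  ⇒  ω_arm = 2/13
scale: ω_arm = 2/13 × 291 rpm = +44.7692 rpm

+44.7692 rpm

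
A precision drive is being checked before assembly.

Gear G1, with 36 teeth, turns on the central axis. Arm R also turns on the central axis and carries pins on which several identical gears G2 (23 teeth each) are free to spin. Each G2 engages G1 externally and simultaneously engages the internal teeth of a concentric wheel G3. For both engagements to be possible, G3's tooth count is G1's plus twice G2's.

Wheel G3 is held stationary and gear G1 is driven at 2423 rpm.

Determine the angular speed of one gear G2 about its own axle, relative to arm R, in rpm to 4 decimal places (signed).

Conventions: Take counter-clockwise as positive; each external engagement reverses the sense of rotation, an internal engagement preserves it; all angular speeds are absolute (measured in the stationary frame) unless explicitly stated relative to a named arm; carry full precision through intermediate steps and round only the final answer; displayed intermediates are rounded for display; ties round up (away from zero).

-2635.4812 rpm

planetary set (36T centre, 23T on arm, 82T internal) — Willis relation
normalise by the input: solve with ω_sun = 1, then scale by 2423 rpm
ring teeth: 36 + 2·23 = 82
36(ω_sun−ω_arm) = −82(ω_ring−ω_arm),  ω_ring = 0, ω_sun = 1
36(1−ω_arm) = −82(0−ω_arm)  ⇒  118·ω_arm = 36  ⇒  ω_arm = 18/59
sun–planet mesh: 36·(1−18/59) = −23·(ω_p−ω_arm)  ⇒  ω_p−ω_arm = -1476/1357
scale: ω_p−ω_arm = -1476/1357 × 2423 rpm = -2635.4812 rpm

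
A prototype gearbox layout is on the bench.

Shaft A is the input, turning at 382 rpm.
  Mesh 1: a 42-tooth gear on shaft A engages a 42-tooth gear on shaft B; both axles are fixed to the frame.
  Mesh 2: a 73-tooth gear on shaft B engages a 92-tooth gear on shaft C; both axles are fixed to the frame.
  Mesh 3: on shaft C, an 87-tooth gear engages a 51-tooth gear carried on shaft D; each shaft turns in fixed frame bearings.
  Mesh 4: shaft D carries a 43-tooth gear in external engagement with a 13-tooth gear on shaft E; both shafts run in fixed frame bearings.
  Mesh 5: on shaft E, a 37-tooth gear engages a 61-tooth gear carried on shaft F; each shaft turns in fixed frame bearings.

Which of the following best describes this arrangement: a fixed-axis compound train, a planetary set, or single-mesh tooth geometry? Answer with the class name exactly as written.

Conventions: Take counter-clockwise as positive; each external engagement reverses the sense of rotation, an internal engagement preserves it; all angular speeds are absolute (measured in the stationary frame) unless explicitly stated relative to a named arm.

recognized (6 fixed axles, 5 meshes): fixed-axis compound train
classification: fixed-axis compound train

fixed-axis compound train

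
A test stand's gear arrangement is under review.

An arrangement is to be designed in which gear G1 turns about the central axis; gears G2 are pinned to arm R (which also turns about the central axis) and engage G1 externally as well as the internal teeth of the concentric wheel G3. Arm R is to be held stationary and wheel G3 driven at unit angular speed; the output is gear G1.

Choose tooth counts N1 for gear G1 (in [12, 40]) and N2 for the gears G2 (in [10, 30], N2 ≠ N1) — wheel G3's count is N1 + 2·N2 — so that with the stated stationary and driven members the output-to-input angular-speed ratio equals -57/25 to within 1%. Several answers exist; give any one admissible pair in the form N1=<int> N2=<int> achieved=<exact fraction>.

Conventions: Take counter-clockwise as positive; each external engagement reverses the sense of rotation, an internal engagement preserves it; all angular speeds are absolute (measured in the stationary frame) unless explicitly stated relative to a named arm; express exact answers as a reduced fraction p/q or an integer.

class = planetary set [ratio -57/25 wanted; Willis about the carrier]
Willis with ω_arm = 0: ω_sun/ω_ring = −N3/N1; set equal to -57/25  ⇒  N3/N1 = −(-57/25) = 57/25
N3 = N1 + 2·N2  ⇒  N2/N1 = (N3/N1 − 1)/2 = (57/25 − 1)/2 = 16/25
smallest multiple with N1 ≥ 12 and N2 ≥ 10: k = 1  ⇒  N1 = 1·25 = 25, N2 = 1·16 = 16 (N1 ≤ 40, N2 ≤ 30, N2 ≠ N1 ✓), N3 = 25 + 2·16 = 57
check: −N3/N1 with N1 = 25, N3 = 57 gives -57/25; |achieved − target| = 0 ≤ 57/2500 ✓

N1=25 N2=16 achieved=-57/25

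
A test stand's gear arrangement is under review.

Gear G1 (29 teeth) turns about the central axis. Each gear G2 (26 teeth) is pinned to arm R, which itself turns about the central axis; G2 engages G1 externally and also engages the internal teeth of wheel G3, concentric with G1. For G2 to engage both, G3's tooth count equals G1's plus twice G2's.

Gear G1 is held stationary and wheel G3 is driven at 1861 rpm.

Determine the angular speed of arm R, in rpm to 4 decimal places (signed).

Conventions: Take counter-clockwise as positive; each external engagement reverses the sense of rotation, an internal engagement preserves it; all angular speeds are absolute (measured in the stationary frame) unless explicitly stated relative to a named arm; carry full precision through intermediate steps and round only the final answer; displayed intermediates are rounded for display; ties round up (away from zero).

+1370.3727 rpm

planetary set (29T centre, 26T on arm, 81T internal) — Willis relation
normalise by the input: solve with ω_ring = 1, then scale by 1861 rpm
ring teeth: 29 + 2·26 = 81
29(ω_sun−ω_arm) = −81(ω_ring−ω_arm),  ω_sun = 0, ω_ring = 1
29(0−ω_arm) = −81(1−ω_arm)  ⇒  110·ω_arm = 81  ⇒  ω_arm = 81/110
scale: ω_arm = 81/110 × 1861 rpm = +1370.3727 rpm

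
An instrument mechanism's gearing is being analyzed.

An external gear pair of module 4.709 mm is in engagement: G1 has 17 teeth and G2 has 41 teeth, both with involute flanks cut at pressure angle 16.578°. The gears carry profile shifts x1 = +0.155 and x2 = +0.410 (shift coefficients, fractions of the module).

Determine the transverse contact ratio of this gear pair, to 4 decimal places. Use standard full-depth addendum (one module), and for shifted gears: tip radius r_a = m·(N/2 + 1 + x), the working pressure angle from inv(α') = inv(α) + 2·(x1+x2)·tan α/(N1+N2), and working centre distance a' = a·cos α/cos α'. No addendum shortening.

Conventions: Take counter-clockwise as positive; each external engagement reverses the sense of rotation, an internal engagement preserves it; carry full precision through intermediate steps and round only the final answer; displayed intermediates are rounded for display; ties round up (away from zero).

single-mesh involute tooth geometry (17T engaging 41T at module 4.709)
base radii: r_b1 = 38.362686, r_b2 = 92.521773
tip radii: r_a1 = 45.465395, r_a2 = 103.174190
inv(α') = inv(16.578°) + 2·(+0.155+0.410)·tan α/(17+41) = 0.01415413  ⇒  α' = 19.66963°
a' = a·cos α / cos α' = 136.5610·cos 16.578°/cos 19.66963° = 138.994940
action lengths: √(r_a1²−r_b1²) = 24.400951, √(r_a2²−r_b2²) = 45.657803
base pitch p_b = π·m·cos α = 14.178816
CR = (24.400951 + 45.657803 − 138.994940·sin 19.66963°)/14.178816 = 1.641434
contact ratio ≈ 1.6414

1.6414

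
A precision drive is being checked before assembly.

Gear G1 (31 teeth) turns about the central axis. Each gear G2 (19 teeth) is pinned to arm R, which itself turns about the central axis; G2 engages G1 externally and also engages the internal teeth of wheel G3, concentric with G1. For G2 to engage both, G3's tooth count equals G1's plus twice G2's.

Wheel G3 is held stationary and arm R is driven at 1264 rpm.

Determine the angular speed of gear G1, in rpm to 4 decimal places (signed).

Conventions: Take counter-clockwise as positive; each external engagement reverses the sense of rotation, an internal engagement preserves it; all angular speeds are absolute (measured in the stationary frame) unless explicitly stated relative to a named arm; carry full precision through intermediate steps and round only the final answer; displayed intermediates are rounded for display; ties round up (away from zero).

planetary set (31T centre, 19T on arm, 69T internal) — Willis relation
normalise by the input: solve with ω_arm = 1, then scale by 1264 rpm
ring teeth: 31 + 2·19 = 69
31(ω_sun−ω_arm) = −69(ω_ring−ω_arm),  ω_ring = 0, ω_arm = 1
ω_sun = 1 − (69/31)(0−1) = 100/31
scale: ω_sun = 100/31 × 1264 rpm = +4077.4194 rpm

+4077.4194 rpm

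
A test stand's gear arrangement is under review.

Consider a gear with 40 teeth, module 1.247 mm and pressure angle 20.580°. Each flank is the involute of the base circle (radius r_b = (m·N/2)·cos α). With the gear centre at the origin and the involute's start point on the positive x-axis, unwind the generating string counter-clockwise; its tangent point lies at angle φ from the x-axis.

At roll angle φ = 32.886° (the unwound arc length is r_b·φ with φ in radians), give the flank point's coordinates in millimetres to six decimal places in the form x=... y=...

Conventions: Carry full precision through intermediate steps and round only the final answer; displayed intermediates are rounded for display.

topology: single-mesh involute geometry — m = 1.247, N = 40
pitch radius r_p = m·N/2 = 1.247·40/2 = 24.940000
base radius r_b = r_p·cos α = 24.940000·cos 20.580° = 23.348386
roll angle φ = 32.886° = 0.57396898 rad
x = r_b·(cos φ + φ·sin φ) = 26.883334
y = r_b·(sin φ − φ·cos φ) = 1.423723

x=26.883334 y=1.423723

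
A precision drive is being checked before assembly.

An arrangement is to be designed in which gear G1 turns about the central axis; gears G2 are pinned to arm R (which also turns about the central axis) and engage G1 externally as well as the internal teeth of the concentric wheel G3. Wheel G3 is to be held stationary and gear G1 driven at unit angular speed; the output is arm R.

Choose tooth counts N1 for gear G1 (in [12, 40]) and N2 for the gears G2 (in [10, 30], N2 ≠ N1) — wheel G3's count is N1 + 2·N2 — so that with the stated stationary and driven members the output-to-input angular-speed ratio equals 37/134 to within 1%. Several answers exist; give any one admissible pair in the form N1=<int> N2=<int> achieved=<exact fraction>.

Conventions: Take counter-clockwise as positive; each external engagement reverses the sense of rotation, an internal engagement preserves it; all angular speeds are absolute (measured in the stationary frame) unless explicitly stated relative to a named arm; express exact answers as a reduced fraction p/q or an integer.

planetary set to be sized for 37/134 (Willis relation)
Willis with ω_ring = 0: ω_arm/ω_sun = N1/(N1+N3); set equal to 37/134  ⇒  N3/N1 = 1/(37/134) − 1 = 97/37
N3 = N1 + 2·N2  ⇒  N2/N1 = (N3/N1 − 1)/2 = (97/37 − 1)/2 = 30/37
smallest multiple with N1 ≥ 12 and N2 ≥ 10: k = 1  ⇒  N1 = 1·37 = 37, N2 = 1·30 = 30 (N1 ≤ 40, N2 ≤ 30, N2 ≠ N1 ✓), N3 = 37 + 2·30 = 97
check: N1/(N1+N3) with N1 = 37, N3 = 97 gives 37/134; |achieved − target| = 0 ≤ 37/13400 ✓

N1=37 N2=30 achieved=37/134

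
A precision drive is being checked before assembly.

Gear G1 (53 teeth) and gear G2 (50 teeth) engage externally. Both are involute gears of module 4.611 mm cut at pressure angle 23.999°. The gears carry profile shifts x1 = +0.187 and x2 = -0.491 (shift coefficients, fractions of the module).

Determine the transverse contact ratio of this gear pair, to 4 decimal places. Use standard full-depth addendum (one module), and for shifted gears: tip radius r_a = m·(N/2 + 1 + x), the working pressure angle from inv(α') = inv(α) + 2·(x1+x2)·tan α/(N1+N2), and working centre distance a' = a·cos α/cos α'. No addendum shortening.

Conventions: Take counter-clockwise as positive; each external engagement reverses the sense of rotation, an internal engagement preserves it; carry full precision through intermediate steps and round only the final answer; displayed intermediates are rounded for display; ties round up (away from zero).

recognized (one external pair, fixed centres): single-mesh tooth geometry, m = 4.611, N1 = 53, N2 = 50
base radii: r_b1 = 111.628357, r_b2 = 105.309771
tip radii: r_a1 = 127.664757, r_a2 = 117.621999
inv(α') = inv(23.999°) + 2·(+0.187-0.491)·tan α/(53+50) = 0.02371818  ⇒  α' = 23.21061°
a' = a·cos α / cos α' = 237.4665·cos 23.999°/cos 23.21061° = 236.042871
action lengths: √(r_a1²−r_b1²) = 61.946752, √(r_a2²−r_b2²) = 52.390713
base pitch p_b = π·m·cos α = 13.233616
CR = (61.946752 + 52.390713 − 236.042871·sin 23.21061°)/13.233616 = 1.610303
contact ratio ≈ 1.6103

1.6103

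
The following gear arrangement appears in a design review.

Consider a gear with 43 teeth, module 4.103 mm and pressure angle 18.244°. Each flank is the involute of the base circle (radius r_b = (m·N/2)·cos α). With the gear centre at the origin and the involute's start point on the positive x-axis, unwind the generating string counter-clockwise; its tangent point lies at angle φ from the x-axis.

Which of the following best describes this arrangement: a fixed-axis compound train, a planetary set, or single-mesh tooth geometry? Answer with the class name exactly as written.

single-mesh involute tooth geometry (43T wheel at module 4.103)
classification: single-mesh tooth geometry

single-mesh tooth geometry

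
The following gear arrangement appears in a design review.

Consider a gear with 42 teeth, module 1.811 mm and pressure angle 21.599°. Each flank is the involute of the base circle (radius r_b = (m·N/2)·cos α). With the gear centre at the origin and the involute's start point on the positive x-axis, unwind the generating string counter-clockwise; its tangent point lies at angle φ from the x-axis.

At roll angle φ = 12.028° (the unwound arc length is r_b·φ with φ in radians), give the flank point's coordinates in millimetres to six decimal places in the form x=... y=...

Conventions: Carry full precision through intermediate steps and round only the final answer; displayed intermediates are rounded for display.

x=36.131178 y=0.108566

topology: single-mesh involute geometry — m = 1.811, N = 42
pitch radius r_p = m·N/2 = 1.811·42/2 = 38.031000
base radius r_b = r_p·cos α = 38.031000·cos 21.599° = 35.360574
roll angle φ = 12.028° = 0.20992820 rad
x = r_b·(cos φ + φ·sin φ) = 36.131178
y = r_b·(sin φ − φ·cos φ) = 0.108566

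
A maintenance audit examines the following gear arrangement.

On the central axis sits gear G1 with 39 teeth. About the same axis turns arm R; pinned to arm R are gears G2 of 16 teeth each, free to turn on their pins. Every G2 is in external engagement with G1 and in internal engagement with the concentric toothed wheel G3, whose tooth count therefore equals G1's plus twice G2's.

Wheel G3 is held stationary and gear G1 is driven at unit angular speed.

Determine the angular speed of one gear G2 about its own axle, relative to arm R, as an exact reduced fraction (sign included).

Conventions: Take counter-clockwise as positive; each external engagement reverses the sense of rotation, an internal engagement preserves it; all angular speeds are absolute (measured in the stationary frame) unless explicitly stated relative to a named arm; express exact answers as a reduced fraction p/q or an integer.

-2769/1760

recognized (axles ride arm R): planetary set, 39/16/71 teeth
ring teeth: 39 + 2·16 = 71
39(ω_sun−ω_arm) = −71(ω_ring−ω_arm),  ω_ring = 0, ω_sun = 1
39(1−ω_arm) = −71(0−ω_arm)  ⇒  110·ω_arm = 39  ⇒  ω_arm = 39/110
sun–planet mesh: 39·(1−39/110) = −16·(ω_p−ω_arm)  ⇒  ω_p−ω_arm = -2769/1760
exact speed ratio = -2769/1760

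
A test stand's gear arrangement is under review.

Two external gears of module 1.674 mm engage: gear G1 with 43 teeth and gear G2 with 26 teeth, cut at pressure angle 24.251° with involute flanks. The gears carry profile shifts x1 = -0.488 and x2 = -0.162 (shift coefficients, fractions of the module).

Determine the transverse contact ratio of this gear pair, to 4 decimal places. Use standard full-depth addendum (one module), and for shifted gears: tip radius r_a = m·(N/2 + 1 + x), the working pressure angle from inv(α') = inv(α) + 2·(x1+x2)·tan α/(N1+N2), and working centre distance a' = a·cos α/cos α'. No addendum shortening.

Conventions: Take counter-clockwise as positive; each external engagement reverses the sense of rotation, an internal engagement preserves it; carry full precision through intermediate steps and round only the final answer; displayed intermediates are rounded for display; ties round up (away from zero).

1.6569

single-mesh involute tooth geometry (43T engaging 26T at module 1.674)
base radii: r_b1 = 32.814970, r_b2 = 19.841610
tip radii: r_a1 = 36.848088, r_a2 = 23.164812
inv(α') = inv(24.251°) + 2·(-0.488-0.162)·tan α/(43+26) = 0.01874089  ⇒  α' = 21.52810°
a' = a·cos α / cos α' = 57.7530·cos 24.251°/cos 21.52810° = 56.605509
action lengths: √(r_a1²−r_b1²) = 16.761842, √(r_a2²−r_b2²) = 11.954875
base pitch p_b = π·m·cos α = 4.794943
CR = (16.761842 + 11.954875 − 56.605509·sin 21.52810°)/4.794943 = 1.656934
contact ratio ≈ 1.6569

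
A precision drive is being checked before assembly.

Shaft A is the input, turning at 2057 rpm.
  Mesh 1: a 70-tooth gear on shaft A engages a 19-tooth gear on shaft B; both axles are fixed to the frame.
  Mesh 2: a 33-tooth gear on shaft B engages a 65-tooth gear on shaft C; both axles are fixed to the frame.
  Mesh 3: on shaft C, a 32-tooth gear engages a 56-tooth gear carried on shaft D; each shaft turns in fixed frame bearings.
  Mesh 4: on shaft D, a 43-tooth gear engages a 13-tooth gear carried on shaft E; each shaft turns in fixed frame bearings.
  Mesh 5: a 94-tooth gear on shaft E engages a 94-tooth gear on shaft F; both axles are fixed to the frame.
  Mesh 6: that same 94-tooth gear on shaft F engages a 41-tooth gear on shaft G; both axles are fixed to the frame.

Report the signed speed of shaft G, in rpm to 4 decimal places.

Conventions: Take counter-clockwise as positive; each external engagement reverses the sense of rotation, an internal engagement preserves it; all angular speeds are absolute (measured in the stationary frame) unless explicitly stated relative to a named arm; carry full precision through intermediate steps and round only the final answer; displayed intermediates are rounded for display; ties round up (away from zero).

+16672.8701 rpm

class = fixed-axis compound train [6 meshes; 6 ratios multiply, 6 sense flips]
mesh 1 [70T→19T]: ω = 2057.0000×70/19 = 7578.4211 rpm, sense flips to −
mesh 2 [33T→65T]: ω = 7578.4211×33/65 = 3847.5061 rpm, sense flips to +
mesh 3 [32T→56T]: ω = 3847.5061×32/56 = 2198.5749 rpm, sense flips to −
mesh 4 [43T→13T]: ω = 2198.5749×43/13 = 7272.2093 rpm, sense flips to +
mesh 5 [94T→94T]: ω = 7272.2093×94/94 = 7272.2093 rpm, sense flips to −
mesh 6 [94T→41T]: ω = 7272.2093×94/41 = 16672.8701 rpm, sense flips to +
signed output speed = +16672.8701 rpm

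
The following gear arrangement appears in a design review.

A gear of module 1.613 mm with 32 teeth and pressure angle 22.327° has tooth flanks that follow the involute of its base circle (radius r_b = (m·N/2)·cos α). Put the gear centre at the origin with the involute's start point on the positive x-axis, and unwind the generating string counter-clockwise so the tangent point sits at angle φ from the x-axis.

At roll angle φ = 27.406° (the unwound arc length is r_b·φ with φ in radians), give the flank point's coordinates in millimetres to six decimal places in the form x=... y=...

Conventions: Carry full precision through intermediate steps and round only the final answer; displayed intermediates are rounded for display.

x=26.449989 y=0.851117

single-mesh involute tooth geometry (32T wheel at module 1.613)
pitch radius r_p = m·N/2 = 1.613·32/2 = 25.808000
base radius r_b = r_p·cos α = 25.808000·cos 22.327° = 23.873195
roll angle φ = 27.406° = 0.47832493 rad
x = r_b·(cos φ + φ·sin φ) = 26.449989
y = r_b·(sin φ − φ·cos φ) = 0.851117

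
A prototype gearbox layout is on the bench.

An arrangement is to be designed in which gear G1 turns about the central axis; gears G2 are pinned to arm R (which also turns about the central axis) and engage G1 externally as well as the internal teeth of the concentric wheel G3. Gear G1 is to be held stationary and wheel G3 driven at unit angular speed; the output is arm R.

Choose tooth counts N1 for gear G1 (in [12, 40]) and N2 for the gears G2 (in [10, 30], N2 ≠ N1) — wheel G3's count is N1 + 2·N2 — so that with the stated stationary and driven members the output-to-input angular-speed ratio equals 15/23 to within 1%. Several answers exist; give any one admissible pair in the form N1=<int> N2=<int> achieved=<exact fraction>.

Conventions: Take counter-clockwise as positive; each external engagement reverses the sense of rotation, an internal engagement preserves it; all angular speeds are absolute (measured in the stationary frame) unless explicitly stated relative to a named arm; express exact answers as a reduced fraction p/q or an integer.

class = planetary set [ratio 15/23 wanted; Willis about the carrier]
Willis with ω_sun = 0: ω_arm/ω_ring = N3/(N1+N3); set equal to 15/23  ⇒  N3/N1 = (15/23)/(1 − 15/23) = 15/8
N3 = N1 + 2·N2  ⇒  N2/N1 = (N3/N1 − 1)/2 = (15/8 − 1)/2 = 7/16
smallest multiple with N1 ≥ 12 and N2 ≥ 10: k = 2  ⇒  N1 = 2·16 = 32, N2 = 2·7 = 14 (N1 ≤ 40, N2 ≤ 30, N2 ≠ N1 ✓), N3 = 32 + 2·14 = 60
check: N3/(N1+N3) with N1 = 32, N3 = 60 gives 15/23; |achieved − target| = 0 ≤ 3/460 ✓

N1=32 N2=14 achieved=15/23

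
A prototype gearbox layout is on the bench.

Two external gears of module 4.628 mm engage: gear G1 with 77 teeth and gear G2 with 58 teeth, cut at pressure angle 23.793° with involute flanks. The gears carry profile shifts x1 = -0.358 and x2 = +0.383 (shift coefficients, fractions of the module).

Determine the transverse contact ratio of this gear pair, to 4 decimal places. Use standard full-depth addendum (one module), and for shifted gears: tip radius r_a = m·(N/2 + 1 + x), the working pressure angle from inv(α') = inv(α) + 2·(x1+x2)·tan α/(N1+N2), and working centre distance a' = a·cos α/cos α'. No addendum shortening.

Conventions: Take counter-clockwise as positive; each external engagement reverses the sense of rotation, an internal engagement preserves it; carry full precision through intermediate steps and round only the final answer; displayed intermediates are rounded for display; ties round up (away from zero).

topology: single-mesh involute geometry — m = 4.628, 77T/58T pair
base radii: r_b1 = 163.034467, r_b2 = 122.805183
tip radii: r_a1 = 181.149176, r_a2 = 140.612524
inv(α') = inv(23.793°) + 2·(-0.358+0.383)·tan α/(77+58) = 0.02580373  ⇒  α' = 23.84102°
a' = a·cos α / cos α' = 312.3900·cos 23.793°/cos 23.84102° = 312.505590
action lengths: √(r_a1²−r_b1²) = 78.960664, √(r_a2²−r_b2²) = 68.489188
base pitch p_b = π·m·cos α = 13.303581
CR = (78.960664 + 68.489188 − 312.505590·sin 23.84102°)/13.303581 = 1.588671
contact ratio ≈ 1.5887

1.5887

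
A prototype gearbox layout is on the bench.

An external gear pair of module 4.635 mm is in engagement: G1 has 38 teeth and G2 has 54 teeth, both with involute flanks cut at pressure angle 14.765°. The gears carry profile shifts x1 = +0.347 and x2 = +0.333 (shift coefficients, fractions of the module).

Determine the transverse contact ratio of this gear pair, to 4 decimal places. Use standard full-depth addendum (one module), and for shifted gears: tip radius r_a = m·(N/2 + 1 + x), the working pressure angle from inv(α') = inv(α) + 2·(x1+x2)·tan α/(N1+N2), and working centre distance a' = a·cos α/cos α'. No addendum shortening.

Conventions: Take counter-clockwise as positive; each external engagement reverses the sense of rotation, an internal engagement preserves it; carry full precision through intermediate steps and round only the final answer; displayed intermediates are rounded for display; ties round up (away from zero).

1.9019

single-mesh involute tooth geometry (38T engaging 54T at module 4.635)
base radii: r_b1 = 85.157028, r_b2 = 121.012618
tip radii: r_a1 = 94.308345, r_a2 = 131.323455
inv(α') = inv(14.765°) + 2·(+0.347+0.333)·tan α/(38+54) = 0.00975620  ⇒  α' = 17.43638°
a' = a·cos α / cos α' = 213.2100·cos 14.765°/cos 17.43638° = 216.099351
action lengths: √(r_a1²−r_b1²) = 40.525851, √(r_a2²−r_b2²) = 51.007804
base pitch p_b = π·m·cos α = 14.080458
CR = (40.525851 + 51.007804 − 216.099351·sin 17.43638°)/14.080458 = 1.901943
contact ratio ≈ 1.9019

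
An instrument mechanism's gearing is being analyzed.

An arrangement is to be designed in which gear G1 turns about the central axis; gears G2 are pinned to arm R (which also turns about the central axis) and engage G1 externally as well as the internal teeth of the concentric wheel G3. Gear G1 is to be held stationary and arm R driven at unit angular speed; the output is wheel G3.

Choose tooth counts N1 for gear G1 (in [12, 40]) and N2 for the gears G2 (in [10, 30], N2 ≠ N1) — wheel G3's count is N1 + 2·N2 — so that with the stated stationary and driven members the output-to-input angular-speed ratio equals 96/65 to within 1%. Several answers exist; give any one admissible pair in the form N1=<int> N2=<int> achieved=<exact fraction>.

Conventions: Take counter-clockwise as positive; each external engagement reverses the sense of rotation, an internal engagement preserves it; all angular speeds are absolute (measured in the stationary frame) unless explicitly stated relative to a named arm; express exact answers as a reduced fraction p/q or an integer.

N1=31 N2=17 achieved=96/65

planetary set to be sized for 96/65 (Willis relation)
Willis with ω_sun = 0: ω_ring/ω_arm = (N1+N3)/N3; set equal to 96/65  ⇒  N3/N1 = 1/(96/65 − 1) = 65/31
N3 = N1 + 2·N2  ⇒  N2/N1 = (N3/N1 − 1)/2 = (65/31 − 1)/2 = 17/31
smallest multiple with N1 ≥ 12 and N2 ≥ 10: k = 1  ⇒  N1 = 1·31 = 31, N2 = 1·17 = 17 (N1 ≤ 40, N2 ≤ 30, N2 ≠ N1 ✓), N3 = 31 + 2·17 = 65
check: (N1+N3)/N3 with N1 = 31, N3 = 65 gives 96/65; |achieved − target| = 0 ≤ 24/1625 ✓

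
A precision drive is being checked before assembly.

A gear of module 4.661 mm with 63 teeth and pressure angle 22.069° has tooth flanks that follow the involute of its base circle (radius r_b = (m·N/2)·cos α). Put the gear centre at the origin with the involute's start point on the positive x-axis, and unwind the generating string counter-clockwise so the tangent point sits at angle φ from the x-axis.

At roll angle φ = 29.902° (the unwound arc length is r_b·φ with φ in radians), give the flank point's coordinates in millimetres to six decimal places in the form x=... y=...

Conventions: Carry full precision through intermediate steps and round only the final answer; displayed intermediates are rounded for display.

x=153.351157 y=6.273071

topology: single-mesh involute geometry — m = 4.661, N = 63
pitch radius r_p = m·N/2 = 4.661·63/2 = 146.821500
base radius r_b = r_p·cos α = 146.821500·cos 22.069° = 136.064190
roll angle φ = 29.902° = 0.52188835 rad
x = r_b·(cos φ + φ·sin φ) = 153.351157
y = r_b·(sin φ − φ·cos φ) = 6.273071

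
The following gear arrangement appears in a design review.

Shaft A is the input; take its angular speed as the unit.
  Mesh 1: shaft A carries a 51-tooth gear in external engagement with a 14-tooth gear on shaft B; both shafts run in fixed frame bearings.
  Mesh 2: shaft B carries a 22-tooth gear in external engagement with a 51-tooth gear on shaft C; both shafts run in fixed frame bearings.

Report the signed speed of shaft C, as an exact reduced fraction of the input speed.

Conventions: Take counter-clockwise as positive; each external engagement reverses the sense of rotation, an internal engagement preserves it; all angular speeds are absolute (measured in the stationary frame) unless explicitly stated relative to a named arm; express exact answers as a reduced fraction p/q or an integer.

2-mesh fixed-axis compound train (all bearings frame-fixed)
mesh 1 [51T→14T]: |ω|/ω_in = 1×51/14 = 51/14, sense flips to −
mesh 2 [22T→51T]: |ω|/ω_in = (51/14)×22/51 = 11/7, sense flips to +
signed output speed (× input speed) = 11/7

11/7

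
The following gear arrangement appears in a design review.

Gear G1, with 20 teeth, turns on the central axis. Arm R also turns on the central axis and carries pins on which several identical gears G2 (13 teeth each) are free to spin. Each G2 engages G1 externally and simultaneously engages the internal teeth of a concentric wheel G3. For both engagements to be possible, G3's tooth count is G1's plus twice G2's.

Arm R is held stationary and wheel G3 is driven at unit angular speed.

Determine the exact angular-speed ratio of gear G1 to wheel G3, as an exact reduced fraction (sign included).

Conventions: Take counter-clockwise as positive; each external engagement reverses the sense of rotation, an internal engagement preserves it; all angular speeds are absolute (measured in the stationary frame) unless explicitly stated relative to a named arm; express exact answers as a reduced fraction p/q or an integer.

-23/10

recognized (axles ride arm R): planetary set, 20/13/46 teeth
ring teeth: 20 + 2·13 = 46
20(ω_sun−ω_arm) = −46(ω_ring−ω_arm),  ω_arm = 0, ω_ring = 1
ω_sun = 0 − (46/20)(1−0) = -23/10
ω_out/ω_in = -23/10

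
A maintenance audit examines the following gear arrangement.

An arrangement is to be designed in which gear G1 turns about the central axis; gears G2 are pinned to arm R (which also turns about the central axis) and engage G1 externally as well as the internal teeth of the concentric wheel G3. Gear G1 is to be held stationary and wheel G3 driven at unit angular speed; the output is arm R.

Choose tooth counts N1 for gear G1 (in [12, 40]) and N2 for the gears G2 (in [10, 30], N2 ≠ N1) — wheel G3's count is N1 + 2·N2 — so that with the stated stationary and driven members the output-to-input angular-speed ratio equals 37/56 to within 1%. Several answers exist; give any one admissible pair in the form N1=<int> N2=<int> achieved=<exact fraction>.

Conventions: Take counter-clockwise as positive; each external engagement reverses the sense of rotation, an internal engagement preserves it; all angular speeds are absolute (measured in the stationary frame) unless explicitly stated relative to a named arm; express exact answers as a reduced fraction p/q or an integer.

N1=38 N2=18 achieved=37/56

topology: planetary set — design target 37/56, arm = carrier (Willis)
Willis with ω_sun = 0: ω_arm/ω_ring = N3/(N1+N3); set equal to 37/56  ⇒  N3/N1 = (37/56)/(1 − 37/56) = 37/19
N3 = N1 + 2·N2  ⇒  N2/N1 = (N3/N1 − 1)/2 = (37/19 − 1)/2 = 9/19
smallest multiple with N1 ≥ 12 and N2 ≥ 10: k = 2  ⇒  N1 = 2·19 = 38, N2 = 2·9 = 18 (N1 ≤ 40, N2 ≤ 30, N2 ≠ N1 ✓), N3 = 38 + 2·18 = 74
check: N3/(N1+N3) with N1 = 38, N3 = 74 gives 37/56; |achieved − target| = 0 ≤ 37/5600 ✓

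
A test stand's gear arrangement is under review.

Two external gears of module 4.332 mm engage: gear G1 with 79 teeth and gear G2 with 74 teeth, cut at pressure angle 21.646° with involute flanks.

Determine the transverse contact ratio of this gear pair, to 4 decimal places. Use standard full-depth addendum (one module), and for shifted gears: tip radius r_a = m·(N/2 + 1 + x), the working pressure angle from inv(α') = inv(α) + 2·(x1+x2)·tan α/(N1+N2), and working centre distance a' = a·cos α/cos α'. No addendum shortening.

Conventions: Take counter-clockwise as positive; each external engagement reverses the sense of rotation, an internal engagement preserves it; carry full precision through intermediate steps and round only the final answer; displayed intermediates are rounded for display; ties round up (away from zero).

1.7267

topology: single-mesh involute geometry — m = 4.332, 79T/74T pair
base radii: r_b1 = 159.047150, r_b2 = 148.980874
tip radii: r_a1 = 175.446000, r_a2 = 164.616000
no profile shift: α' = α, a' = a
action lengths: √(r_a1²−r_b1²) = 74.062832, √(r_a2²−r_b2²) = 70.022329
base pitch p_b = π·m·cos α = 12.649655
CR = (74.062832 + 70.022329 − 331.398000·sin 21.64600°)/12.649655 = 1.726694
contact ratio ≈ 1.7267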